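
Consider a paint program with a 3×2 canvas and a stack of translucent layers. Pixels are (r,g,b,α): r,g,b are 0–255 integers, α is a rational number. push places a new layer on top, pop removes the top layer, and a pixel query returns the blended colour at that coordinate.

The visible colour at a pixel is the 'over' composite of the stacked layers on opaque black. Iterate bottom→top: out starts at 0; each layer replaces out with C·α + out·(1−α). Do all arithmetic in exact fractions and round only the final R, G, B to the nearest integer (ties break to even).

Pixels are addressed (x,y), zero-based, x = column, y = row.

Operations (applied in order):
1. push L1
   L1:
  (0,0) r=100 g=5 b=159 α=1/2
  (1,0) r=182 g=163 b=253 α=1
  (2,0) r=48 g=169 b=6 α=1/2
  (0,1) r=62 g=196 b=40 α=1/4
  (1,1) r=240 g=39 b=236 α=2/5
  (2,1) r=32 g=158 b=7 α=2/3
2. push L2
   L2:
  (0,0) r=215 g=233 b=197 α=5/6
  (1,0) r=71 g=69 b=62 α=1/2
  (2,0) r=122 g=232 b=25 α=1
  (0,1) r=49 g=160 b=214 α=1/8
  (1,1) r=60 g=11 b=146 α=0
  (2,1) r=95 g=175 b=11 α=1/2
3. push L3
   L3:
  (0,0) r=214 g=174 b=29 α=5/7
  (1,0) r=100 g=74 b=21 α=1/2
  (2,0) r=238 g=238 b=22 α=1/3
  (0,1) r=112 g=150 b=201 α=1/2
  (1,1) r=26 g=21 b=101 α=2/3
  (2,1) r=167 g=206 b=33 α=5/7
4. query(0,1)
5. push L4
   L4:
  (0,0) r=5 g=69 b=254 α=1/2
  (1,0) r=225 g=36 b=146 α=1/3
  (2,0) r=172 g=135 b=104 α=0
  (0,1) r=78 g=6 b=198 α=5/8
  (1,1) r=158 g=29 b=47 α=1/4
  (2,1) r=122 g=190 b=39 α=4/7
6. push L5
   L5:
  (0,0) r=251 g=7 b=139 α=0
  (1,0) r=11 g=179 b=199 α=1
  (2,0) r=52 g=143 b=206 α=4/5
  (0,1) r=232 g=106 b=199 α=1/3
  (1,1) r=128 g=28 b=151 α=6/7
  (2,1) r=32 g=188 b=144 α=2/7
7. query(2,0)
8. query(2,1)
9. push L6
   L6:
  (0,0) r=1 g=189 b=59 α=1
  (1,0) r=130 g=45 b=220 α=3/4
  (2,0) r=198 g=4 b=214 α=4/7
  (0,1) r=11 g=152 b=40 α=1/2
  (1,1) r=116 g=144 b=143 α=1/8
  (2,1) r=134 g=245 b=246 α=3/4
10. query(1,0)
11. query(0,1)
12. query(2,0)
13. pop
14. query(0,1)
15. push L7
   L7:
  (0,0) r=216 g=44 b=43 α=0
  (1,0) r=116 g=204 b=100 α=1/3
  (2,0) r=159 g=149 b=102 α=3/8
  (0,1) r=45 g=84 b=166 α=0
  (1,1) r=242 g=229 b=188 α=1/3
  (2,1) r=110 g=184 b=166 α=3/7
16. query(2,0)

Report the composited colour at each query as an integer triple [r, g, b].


(0,1) stack=L1,L2,L3; from [0,0,0]:
+L1 (α=1/4) → [31/2, 49, 10]
+L2 (α=1/8) → [315/16, 503/8, 71/2]
+L3 (α=1/2) → [2107/32, 1703/16, 473/4]
= [66, 106, 118]

query (2,0) [L1,L2,L3,L4,L5] — begin 0,0,0
L1 α=1/2: [24, 169/2, 3]
L2 α=1: [122, 232, 25]
L3 α=1/3: [482/3, 234, 24]
L4 α=0: [482/3, 234, 24]
L5 α=4/5: [1106/15, 806/5, 848/5]
= [74, 161, 170]

(2,1) stack=L1,L2,L3,L4,L5; from [0,0,0]:
+L1 (α=2/3) → [64/3, 316/3, 14/3]
+L2 (α=1/2) → [349/6, 841/6, 47/6]
+L3 (α=5/7) → [2854/21, 3931/21, 542/21]
+L4 (α=4/7) → [6270/49, 9251/49, 1634/49]
+L5 (α=2/7) → [34486/343, 64679/343, 22282/343]
rounded: [101, 189, 65]

(1,0) stack=L1,L2,L3,L4,L5,L6; from [0,0,0]:
+L1 (α=1) → [182, 163, 253]
+L2 (α=1/2) → [253/2, 116, 315/2]
+L3 (α=1/2) → [453/4, 95, 357/4]
+L4 (α=1/3) → [301/2, 226/3, 649/6]
+L5 (α=1) → [11, 179, 199]
+L6 (α=3/4) → [401/4, 157/2, 859/4]
rounded: [100, 78, 215]

(0,1) stack=L1,L2,L3,L4,L5,L6; from [0,0,0]:
+L1 (α=1/4) → [31/2, 49, 10]
+L2 (α=1/8) → [315/16, 503/8, 71/2]
+L3 (α=1/2) → [2107/32, 1703/16, 473/4]
+L4 (α=5/8) → [18801/256, 5589/128, 5379/32]
+L5 (α=1/3) → [48497/384, 12373/192, 8563/48]
+L6 (α=1/2) → [52721/768, 41557/384, 10483/96]
→ [69, 108, 109]

at x=2,y=0 over L1,L2,L3,L4,L5,L6:
L1 α=1/2: [24, 169/2, 3]
L2 α=1: [122, 232, 25]
L3 α=1/3: [482/3, 234, 24]
L4 α=0: [482/3, 234, 24]
L5 α=4/5: [1106/15, 806/5, 848/5]
L6 α=4/7: [5066/35, 2498/35, 6824/35]
= [145, 71, 195]

query (0,1) [L1,L2,L3,L4,L5] — begin 0,0,0
+L1 (α=1/4) → [31/2, 49, 10]
+L2 (α=1/8) → [315/16, 503/8, 71/2]
+L3 (α=1/2) → [2107/32, 1703/16, 473/4]
+L4 (α=5/8) → [18801/256, 5589/128, 5379/32]
+L5 (α=1/3) → [48497/384, 12373/192, 8563/48]
rounded: [126, 64, 178]

at x=2,y=0 over L1,L2,L3,L4,L5,L7:
+L1 (α=1/2) → [24, 169/2, 3]
+L2 (α=1) → [122, 232, 25]
+L3 (α=1/3) → [482/3, 234, 24]
+L4 (α=0) → [482/3, 234, 24]
+L5 (α=4/5) → [1106/15, 806/5, 848/5]
+L7 (α=3/8) → [2537/24, 1253/8, 577/4]
→ [106, 157, 144]


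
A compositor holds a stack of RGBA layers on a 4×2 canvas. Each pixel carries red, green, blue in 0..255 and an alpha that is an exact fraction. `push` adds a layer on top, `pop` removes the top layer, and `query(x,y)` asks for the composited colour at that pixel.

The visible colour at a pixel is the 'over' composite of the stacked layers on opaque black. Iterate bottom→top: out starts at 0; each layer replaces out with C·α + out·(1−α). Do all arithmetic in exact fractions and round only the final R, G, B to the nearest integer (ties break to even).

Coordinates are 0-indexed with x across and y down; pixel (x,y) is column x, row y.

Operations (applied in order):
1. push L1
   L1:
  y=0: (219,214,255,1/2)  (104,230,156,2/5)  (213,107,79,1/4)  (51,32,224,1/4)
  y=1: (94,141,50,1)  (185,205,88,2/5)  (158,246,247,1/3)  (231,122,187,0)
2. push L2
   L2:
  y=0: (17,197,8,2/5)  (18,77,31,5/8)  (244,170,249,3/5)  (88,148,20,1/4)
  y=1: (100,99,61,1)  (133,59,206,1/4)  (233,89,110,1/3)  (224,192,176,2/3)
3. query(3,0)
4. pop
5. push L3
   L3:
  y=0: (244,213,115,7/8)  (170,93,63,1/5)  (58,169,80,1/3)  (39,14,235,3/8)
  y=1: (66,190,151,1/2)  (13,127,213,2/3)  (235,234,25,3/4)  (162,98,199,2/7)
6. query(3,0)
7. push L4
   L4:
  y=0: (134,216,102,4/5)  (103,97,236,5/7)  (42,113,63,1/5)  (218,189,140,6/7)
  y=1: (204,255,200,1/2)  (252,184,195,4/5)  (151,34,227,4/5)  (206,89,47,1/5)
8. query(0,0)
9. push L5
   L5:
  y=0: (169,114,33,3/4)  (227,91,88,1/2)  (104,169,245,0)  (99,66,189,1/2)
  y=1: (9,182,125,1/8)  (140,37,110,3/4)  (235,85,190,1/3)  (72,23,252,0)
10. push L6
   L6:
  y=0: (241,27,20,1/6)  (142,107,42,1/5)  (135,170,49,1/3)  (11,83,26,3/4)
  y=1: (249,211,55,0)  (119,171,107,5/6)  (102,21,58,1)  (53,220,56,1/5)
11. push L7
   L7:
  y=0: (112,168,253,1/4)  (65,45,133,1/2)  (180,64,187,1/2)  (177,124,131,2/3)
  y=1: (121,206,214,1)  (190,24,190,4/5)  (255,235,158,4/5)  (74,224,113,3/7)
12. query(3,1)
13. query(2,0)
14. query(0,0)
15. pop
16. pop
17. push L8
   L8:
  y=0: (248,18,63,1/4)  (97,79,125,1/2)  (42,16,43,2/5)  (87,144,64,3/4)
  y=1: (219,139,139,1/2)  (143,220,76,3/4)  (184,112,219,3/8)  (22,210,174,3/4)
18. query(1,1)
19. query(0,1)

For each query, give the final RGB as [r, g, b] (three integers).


query (3,0) [L1,L2] — begin 0,0,0
after L1 α=1/4: [51/4, 8, 56]
after L2 α=1/4: [505/16, 43, 47]
rounded: [32, 43, 47]

at x=3,y=0 over L1,L3:
after L1 α=1/4: [51/4, 8, 56]
after L3 α=3/8: [723/32, 41/4, 985/8]
rounded: [23, 10, 123]

(0,0) stack=L1,L3,L4; from [0,0,0]:
L1 α=1/2: [219/2, 107, 255/2]
L3 α=7/8: [3635/16, 799/4, 1865/16]
L4 α=4/5: [12211/80, 851/4, 8393/80]
rounded: [153, 213, 105]

at x=3,y=1 over L1,L3,L4,L5,L6,L7:
after L1 α=0: [0, 0, 0]
after L3 α=2/7: [324/7, 28, 398/7]
after L4 α=1/5: [2738/35, 201/5, 1921/35]
after L5 α=0: [2738/35, 201/5, 1921/35]
after L6 α=1/5: [12807/175, 1904/25, 9644/175]
after L7 α=3/7: [90078/1225, 3488/25, 97901/1225]
→ [74, 140, 80]

at x=2,y=0 over L1,L3,L4,L5,L6,L7:
after L1 α=1/4: [213/4, 107/4, 79/4]
after L3 α=1/3: [329/6, 445/6, 239/6]
after L4 α=1/5: [784/15, 1229/15, 667/15]
after L5 α=0: [784/15, 1229/15, 667/15]
after L6 α=1/3: [3593/45, 5008/45, 2069/45]
after L7 α=1/2: [11693/90, 3944/45, 5242/45]
rounded: [130, 88, 116]

query (0,0) [L1,L3,L4,L5,L6,L7] — begin 0,0,0
after L1 α=1/2: [219/2, 107, 255/2]
after L3 α=7/8: [3635/16, 799/4, 1865/16]
after L4 α=4/5: [12211/80, 851/4, 8393/80]
after L5 α=3/4: [52771/320, 2219/16, 16313/320]
after L6 α=1/6: [68195/384, 11527/96, 17593/384]
after L7 α=1/4: [82531/512, 16903/128, 49977/512]
→ [161, 132, 98]

(1,1) stack=L1,L3,L4,L5,L8; from [0,0,0]:
+L1 (α=2/5) → [74, 82, 176/5]
+L3 (α=2/3) → [100/3, 112, 2306/15]
+L4 (α=4/5) → [3124/15, 848/5, 14006/75]
+L5 (α=3/4) → [2356/15, 1403/20, 9689/75]
+L8 (α=3/4) → [8791/60, 14603/80, 26789/300]
→ [147, 183, 89]

at x=0,y=1 over L1,L3,L4,L5,L8:
L1 α=1: [94, 141, 50]
L3 α=1/2: [80, 331/2, 201/2]
L4 α=1/2: [142, 841/4, 601/4]
L5 α=1/8: [1003/8, 6615/32, 4707/32]
L8 α=1/2: [2755/16, 11063/64, 9155/64]
rounded: [172, 173, 143]


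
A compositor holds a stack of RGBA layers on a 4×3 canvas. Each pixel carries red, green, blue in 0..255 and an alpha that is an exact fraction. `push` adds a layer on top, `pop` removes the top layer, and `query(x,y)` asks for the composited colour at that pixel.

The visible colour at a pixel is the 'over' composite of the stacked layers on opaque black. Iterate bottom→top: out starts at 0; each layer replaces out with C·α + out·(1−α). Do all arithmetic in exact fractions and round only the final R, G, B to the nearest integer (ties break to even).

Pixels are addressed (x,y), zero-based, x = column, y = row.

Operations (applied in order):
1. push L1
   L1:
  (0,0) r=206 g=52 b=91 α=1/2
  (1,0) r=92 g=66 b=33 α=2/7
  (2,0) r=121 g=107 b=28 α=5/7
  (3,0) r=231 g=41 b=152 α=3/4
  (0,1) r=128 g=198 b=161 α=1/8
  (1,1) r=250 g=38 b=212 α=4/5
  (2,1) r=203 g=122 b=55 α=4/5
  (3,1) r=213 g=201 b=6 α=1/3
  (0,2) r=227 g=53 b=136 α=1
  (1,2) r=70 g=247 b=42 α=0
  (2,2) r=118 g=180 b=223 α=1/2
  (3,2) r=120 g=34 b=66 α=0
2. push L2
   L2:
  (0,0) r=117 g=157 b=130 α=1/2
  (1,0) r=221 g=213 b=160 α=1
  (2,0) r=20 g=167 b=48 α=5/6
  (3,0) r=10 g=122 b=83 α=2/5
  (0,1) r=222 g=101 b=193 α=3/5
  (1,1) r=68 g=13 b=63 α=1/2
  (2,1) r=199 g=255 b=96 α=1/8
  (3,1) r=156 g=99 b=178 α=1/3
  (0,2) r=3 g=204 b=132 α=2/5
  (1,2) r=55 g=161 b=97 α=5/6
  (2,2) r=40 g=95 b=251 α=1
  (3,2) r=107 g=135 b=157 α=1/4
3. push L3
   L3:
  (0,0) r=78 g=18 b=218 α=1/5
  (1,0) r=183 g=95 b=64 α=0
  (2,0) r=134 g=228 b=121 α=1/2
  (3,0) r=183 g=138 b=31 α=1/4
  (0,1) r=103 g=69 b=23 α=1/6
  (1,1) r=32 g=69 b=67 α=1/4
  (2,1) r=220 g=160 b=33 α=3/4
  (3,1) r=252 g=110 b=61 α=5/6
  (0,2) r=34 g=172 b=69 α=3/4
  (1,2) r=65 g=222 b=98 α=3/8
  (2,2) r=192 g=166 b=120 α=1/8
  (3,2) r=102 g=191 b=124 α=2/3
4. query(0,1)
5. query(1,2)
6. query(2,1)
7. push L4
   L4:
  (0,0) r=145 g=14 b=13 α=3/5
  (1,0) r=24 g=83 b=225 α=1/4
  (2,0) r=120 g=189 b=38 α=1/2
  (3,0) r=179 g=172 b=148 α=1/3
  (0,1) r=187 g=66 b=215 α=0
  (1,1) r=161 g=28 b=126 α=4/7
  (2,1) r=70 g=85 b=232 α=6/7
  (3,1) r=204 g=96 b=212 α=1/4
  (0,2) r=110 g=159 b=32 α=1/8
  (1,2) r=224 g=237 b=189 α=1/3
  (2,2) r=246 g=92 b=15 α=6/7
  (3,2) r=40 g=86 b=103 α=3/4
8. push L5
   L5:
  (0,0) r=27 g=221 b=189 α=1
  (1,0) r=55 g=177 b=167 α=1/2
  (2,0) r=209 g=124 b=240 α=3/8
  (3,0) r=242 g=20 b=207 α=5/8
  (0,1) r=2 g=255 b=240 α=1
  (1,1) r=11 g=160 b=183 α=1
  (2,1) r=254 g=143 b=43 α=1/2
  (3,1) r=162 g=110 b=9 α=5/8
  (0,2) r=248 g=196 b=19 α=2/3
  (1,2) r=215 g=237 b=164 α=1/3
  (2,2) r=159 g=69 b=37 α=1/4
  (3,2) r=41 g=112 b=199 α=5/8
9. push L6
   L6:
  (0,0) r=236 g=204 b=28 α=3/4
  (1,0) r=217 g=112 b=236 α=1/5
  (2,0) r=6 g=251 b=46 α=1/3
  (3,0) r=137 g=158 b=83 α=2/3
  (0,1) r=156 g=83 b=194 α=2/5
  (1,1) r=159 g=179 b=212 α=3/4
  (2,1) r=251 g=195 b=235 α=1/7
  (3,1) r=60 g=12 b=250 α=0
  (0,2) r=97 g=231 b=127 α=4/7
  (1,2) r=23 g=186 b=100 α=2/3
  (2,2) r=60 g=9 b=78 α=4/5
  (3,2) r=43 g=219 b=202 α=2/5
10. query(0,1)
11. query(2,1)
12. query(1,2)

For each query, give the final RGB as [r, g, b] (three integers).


(0,1) stack=L1,L2,L3; from [0,0,0]:
after L1 α=1/8: [16, 99/4, 161/8]
after L2 α=3/5: [698/5, 141/2, 2477/20]
after L3 α=1/6: [267/2, 281/4, 2569/24]
rounded: [134, 70, 107]

at x=1,y=2 over L1,L2,L3:
after L1 α=0: [0, 0, 0]
after L2 α=5/6: [275/6, 805/6, 485/6]
after L3 α=3/8: [2545/48, 8021/48, 4189/48]
= [53, 167, 87]

(2,1) stack=L1,L2,L3; from [0,0,0]:
+L1 (α=4/5) → [812/5, 488/5, 44]
+L2 (α=1/8) → [6679/40, 4691/40, 101/2]
+L3 (α=3/4) → [33079/160, 23891/160, 299/8]
→ [207, 149, 37]

(0,1) stack=L1,L2,L3,L4,L5,L6; from [0,0,0]:
+L1 (α=1/8) → [16, 99/4, 161/8]
+L2 (α=3/5) → [698/5, 141/2, 2477/20]
+L3 (α=1/6) → [267/2, 281/4, 2569/24]
+L4 (α=0) → [267/2, 281/4, 2569/24]
+L5 (α=1) → [2, 255, 240]
+L6 (α=2/5) → [318/5, 931/5, 1108/5]
→ [64, 186, 222]

at x=2,y=1 over L1,L2,L3,L4,L5,L6:
L1 α=4/5: [812/5, 488/5, 44]
L2 α=1/8: [6679/40, 4691/40, 101/2]
L3 α=3/4: [33079/160, 23891/160, 299/8]
L4 α=6/7: [100279/1120, 105491/1120, 11435/56]
L5 α=1/2: [384759/2240, 265651/2240, 13843/112]
L6 α=1/7: [1435397/7840, 1015353/7840, 54689/392]
rounded: [183, 130, 140]

query (1,2) [L1,L2,L3,L4,L5,L6] — begin 0,0,0
after L1 α=0: [0, 0, 0]
after L2 α=5/6: [275/6, 805/6, 485/6]
after L3 α=3/8: [2545/48, 8021/48, 4189/48]
after L4 α=1/3: [7921/72, 13709/72, 8725/72]
after L5 α=1/3: [15661/108, 22241/108, 14629/108]
after L6 α=2/3: [20629/324, 62417/324, 36229/324]
rounded: [64, 193, 112]


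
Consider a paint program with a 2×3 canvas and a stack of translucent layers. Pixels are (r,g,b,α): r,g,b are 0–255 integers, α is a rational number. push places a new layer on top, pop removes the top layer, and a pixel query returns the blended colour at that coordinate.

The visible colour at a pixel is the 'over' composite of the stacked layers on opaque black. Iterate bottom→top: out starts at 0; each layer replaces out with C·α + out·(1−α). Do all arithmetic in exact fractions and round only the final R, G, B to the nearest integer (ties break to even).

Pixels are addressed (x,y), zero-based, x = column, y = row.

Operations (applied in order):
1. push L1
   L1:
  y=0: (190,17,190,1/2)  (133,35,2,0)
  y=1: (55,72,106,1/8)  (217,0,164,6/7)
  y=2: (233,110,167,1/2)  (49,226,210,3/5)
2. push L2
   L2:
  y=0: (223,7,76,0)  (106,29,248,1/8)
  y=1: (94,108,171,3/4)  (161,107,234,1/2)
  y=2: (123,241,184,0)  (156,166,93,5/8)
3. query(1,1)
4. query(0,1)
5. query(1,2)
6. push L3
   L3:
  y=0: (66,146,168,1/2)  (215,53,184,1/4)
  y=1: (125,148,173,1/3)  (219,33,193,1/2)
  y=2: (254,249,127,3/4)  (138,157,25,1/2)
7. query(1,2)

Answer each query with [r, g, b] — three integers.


at x=1,y=1 over L1,L2:
after L1 α=6/7: [186, 0, 984/7]
after L2 α=1/2: [347/2, 107/2, 1311/7]
→ [174, 54, 187]

query (0,1) [L1,L2] — begin 0,0,0
+L1 (α=1/8) → [55/8, 9, 53/4]
+L2 (α=3/4) → [2311/32, 333/4, 2105/16]
= [72, 83, 132]

at x=1,y=2 over L1,L2:
L1 α=3/5: [147/5, 678/5, 126]
L2 α=5/8: [4341/40, 773/5, 843/8]
→ [109, 155, 105]

(1,2) stack=L1,L2,L3; from [0,0,0]:
+L1 (α=3/5) → [147/5, 678/5, 126]
+L2 (α=5/8) → [4341/40, 773/5, 843/8]
+L3 (α=1/2) → [9861/80, 779/5, 1043/16]
→ [123, 156, 65]


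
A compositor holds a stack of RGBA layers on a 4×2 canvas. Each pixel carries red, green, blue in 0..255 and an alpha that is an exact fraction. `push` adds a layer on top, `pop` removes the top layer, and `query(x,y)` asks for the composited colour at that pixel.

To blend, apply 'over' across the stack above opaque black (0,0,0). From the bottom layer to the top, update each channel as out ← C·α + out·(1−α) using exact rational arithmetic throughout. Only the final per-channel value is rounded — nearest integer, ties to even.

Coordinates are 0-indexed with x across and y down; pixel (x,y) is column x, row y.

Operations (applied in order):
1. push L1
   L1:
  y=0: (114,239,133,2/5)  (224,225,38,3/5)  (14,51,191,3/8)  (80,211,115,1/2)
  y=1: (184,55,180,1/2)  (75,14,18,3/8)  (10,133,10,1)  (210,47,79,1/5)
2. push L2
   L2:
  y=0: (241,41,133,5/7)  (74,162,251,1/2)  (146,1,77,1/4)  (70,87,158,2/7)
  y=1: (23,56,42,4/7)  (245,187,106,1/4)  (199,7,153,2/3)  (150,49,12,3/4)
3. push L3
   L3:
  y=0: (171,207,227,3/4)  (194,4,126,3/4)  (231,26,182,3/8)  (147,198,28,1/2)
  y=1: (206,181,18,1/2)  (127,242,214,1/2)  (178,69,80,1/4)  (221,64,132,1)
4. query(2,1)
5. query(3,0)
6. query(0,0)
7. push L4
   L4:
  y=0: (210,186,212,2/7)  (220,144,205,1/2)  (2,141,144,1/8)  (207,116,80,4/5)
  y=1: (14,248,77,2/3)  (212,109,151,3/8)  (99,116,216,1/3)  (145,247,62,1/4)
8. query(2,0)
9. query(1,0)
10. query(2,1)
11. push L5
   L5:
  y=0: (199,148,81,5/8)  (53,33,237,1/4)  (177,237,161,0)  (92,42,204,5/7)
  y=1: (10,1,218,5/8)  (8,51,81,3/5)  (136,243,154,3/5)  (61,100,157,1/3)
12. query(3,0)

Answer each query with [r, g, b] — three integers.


(2,1) stack=L1,L2,L3; from [0,0,0]:
L1 α=1: [10, 133, 10]
L2 α=2/3: [136, 49, 316/3]
L3 α=1/4: [293/2, 54, 99]
rounded: [146, 54, 99]

at x=3,y=0 over L1,L2,L3:
L1 α=1/2: [40, 211/2, 115/2]
L2 α=2/7: [340/7, 1403/14, 1207/14]
L3 α=1/2: [1369/14, 4175/28, 1599/28]
rounded: [98, 149, 57]

query (0,0) [L1,L2,L3] — begin 0,0,0
+L1 (α=2/5) → [228/5, 478/5, 266/5]
+L2 (α=5/7) → [6481/35, 283/5, 551/5]
+L3 (α=3/4) → [6109/35, 847/5, 989/5]
= [175, 169, 198]

(2,0) stack=L1,L2,L3,L4; from [0,0,0]:
after L1 α=3/8: [21/4, 153/8, 573/8]
after L2 α=1/4: [647/16, 467/32, 2335/32]
after L3 α=3/8: [14323/128, 4831/256, 29147/256]
after L4 α=1/8: [100517/1024, 69913/2048, 240893/2048]
rounded: [98, 34, 118]

(1,0) stack=L1,L2,L3,L4; from [0,0,0]:
L1 α=3/5: [672/5, 135, 114/5]
L2 α=1/2: [521/5, 297/2, 1369/10]
L3 α=3/4: [3431/20, 321/8, 5149/40]
L4 α=1/2: [7831/40, 1473/16, 13349/80]
= [196, 92, 167]

at x=2,y=1 over L1,L2,L3,L4:
after L1 α=1: [10, 133, 10]
after L2 α=2/3: [136, 49, 316/3]
after L3 α=1/4: [293/2, 54, 99]
after L4 α=1/3: [392/3, 224/3, 138]
rounded: [131, 75, 138]

(3,0) stack=L1,L2,L3,L4,L5; from [0,0,0]:
+L1 (α=1/2) → [40, 211/2, 115/2]
+L2 (α=2/7) → [340/7, 1403/14, 1207/14]
+L3 (α=1/2) → [1369/14, 4175/28, 1599/28]
+L4 (α=4/5) → [12961/70, 17167/140, 10559/140]
+L5 (α=5/7) → [29061/245, 31867/490, 81959/490]
= [119, 65, 167]


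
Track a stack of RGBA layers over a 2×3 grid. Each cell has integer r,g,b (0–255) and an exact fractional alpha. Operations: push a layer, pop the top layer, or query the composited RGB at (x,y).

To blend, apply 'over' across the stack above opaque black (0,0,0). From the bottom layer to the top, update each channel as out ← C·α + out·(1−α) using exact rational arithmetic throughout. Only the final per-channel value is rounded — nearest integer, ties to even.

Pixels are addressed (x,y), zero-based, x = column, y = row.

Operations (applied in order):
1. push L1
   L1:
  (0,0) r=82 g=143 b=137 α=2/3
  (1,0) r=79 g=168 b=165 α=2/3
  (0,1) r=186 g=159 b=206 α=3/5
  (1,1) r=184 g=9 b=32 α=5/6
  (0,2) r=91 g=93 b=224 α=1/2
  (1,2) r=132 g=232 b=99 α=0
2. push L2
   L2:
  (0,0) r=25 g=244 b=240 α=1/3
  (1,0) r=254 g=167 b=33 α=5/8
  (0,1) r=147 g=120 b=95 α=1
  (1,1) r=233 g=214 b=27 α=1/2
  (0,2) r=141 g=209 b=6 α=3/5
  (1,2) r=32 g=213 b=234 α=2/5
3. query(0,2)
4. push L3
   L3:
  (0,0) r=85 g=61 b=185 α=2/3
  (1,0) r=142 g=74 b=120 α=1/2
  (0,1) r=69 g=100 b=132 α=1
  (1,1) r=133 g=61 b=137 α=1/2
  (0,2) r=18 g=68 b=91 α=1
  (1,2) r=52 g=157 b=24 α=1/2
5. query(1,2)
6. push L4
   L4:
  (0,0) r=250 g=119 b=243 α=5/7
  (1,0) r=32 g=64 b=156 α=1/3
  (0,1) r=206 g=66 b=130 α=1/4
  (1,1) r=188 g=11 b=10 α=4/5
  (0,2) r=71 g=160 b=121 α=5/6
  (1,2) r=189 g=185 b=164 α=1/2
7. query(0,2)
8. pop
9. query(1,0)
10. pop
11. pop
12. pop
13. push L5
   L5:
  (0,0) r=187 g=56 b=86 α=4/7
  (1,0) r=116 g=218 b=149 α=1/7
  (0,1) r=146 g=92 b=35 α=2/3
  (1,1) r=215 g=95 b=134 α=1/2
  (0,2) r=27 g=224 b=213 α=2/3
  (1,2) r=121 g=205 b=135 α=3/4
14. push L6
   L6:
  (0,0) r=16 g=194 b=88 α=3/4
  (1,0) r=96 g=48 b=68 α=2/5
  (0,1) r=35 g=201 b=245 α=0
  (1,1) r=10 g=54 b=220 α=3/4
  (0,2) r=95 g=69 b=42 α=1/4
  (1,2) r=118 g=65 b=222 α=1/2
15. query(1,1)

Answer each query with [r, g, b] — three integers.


at x=0,y=2 over L1,L2:
after L1 α=1/2: [91/2, 93/2, 112]
after L2 α=3/5: [514/5, 144, 242/5]
rounded: [103, 144, 48]

query (1,2) [L1,L2,L3] — begin 0,0,0
L1 α=0: [0, 0, 0]
L2 α=2/5: [64/5, 426/5, 468/5]
L3 α=1/2: [162/5, 1211/10, 294/5]
= [32, 121, 59]

at x=0,y=2 over L1,L2,L3,L4:
L1 α=1/2: [91/2, 93/2, 112]
L2 α=3/5: [514/5, 144, 242/5]
L3 α=1: [18, 68, 91]
L4 α=5/6: [373/6, 434/3, 116]
= [62, 145, 116]

at x=1,y=0 over L1,L2,L3:
L1 α=2/3: [158/3, 112, 110]
L2 α=5/8: [357/2, 1171/8, 495/8]
L3 α=1/2: [641/4, 1763/16, 1455/16]
→ [160, 110, 91]

query (1,1) [L5,L6] — begin 0,0,0
after L5 α=1/2: [215/2, 95/2, 67]
after L6 α=3/4: [275/8, 419/8, 727/4]
→ [34, 52, 182]


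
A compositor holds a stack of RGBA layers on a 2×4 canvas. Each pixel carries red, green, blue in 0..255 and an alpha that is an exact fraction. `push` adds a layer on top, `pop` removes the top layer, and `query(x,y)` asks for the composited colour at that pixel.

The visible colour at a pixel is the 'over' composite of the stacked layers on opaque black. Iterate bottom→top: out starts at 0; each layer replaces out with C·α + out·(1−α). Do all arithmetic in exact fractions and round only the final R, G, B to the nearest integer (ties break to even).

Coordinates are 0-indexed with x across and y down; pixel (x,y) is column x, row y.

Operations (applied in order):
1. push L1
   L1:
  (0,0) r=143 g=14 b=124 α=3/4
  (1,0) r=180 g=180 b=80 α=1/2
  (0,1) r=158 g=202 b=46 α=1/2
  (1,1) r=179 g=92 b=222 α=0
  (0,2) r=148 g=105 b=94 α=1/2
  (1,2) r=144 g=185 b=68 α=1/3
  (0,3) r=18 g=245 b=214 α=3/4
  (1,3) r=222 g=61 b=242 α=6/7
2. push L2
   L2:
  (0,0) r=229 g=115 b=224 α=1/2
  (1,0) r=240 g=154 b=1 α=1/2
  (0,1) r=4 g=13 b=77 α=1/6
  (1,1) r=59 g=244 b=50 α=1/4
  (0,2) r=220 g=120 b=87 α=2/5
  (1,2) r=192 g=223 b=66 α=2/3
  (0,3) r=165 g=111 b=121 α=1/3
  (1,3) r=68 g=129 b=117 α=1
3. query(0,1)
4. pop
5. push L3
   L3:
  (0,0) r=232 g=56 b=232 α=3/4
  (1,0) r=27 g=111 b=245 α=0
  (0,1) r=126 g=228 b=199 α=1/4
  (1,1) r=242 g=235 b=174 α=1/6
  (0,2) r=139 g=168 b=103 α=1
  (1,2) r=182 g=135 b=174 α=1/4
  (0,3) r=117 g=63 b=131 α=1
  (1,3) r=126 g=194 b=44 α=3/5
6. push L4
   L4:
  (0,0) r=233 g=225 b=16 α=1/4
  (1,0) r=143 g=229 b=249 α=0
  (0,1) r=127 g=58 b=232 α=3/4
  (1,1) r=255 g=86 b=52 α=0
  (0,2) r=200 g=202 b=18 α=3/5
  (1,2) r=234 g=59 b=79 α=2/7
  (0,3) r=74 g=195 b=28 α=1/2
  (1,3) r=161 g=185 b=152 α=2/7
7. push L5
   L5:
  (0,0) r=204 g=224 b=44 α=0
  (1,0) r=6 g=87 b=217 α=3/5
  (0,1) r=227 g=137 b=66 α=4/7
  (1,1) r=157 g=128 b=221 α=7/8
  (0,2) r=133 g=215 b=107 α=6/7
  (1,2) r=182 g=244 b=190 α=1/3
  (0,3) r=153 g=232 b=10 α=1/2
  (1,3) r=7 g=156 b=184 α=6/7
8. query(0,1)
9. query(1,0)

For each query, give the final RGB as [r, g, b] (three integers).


at x=0,y=1 over L1,L2:
L1 α=1/2: [79, 101, 23]
L2 α=1/6: [133/2, 259/3, 32]
= [66, 86, 32]

(0,1) stack=L1,L3,L4,L5; from [0,0,0]:
L1 α=1/2: [79, 101, 23]
L3 α=1/4: [363/4, 531/4, 67]
L4 α=3/4: [1887/16, 1227/16, 763/4]
L5 α=4/7: [20189/112, 12449/112, 3345/28]
= [180, 111, 119]

(1,0) stack=L1,L3,L4,L5; from [0,0,0]:
+L1 (α=1/2) → [90, 90, 40]
+L3 (α=0) → [90, 90, 40]
+L4 (α=0) → [90, 90, 40]
+L5 (α=3/5) → [198/5, 441/5, 731/5]
rounded: [40, 88, 146]


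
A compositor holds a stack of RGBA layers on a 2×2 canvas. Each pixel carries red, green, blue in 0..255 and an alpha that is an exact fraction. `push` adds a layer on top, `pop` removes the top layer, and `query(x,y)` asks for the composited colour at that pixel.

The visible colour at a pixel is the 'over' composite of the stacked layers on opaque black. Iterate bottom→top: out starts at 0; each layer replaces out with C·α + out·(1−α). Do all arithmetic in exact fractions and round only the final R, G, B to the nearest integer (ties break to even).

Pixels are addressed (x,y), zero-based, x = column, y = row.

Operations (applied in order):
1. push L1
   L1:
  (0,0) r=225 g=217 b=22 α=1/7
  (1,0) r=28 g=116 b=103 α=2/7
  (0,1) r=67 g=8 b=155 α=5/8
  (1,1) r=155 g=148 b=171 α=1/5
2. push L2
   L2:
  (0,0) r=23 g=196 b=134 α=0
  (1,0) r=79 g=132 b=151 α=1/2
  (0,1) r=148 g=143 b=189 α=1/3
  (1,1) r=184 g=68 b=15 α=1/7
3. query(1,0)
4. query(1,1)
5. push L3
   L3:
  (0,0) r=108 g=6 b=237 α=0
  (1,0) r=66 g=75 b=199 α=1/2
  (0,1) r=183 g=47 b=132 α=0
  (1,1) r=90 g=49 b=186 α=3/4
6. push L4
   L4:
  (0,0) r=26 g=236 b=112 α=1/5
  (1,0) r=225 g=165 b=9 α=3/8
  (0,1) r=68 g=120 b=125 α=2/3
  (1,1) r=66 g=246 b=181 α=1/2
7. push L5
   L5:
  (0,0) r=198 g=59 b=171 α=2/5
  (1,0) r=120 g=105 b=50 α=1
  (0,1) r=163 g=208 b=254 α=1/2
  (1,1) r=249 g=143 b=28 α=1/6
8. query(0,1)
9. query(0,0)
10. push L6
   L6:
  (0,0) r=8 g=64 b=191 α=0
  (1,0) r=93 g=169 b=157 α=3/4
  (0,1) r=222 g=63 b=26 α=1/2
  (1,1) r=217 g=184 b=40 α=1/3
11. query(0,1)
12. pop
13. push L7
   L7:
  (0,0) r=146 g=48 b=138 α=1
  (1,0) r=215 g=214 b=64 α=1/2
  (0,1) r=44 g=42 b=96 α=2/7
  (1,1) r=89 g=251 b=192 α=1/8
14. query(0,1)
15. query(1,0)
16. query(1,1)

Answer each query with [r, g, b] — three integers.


(1,0) stack=L1,L2; from [0,0,0]:
after L1 α=2/7: [8, 232/7, 206/7]
after L2 α=1/2: [87/2, 578/7, 1263/14]
→ [44, 83, 90]

query (1,1) [L1,L2] — begin 0,0,0
+L1 (α=1/5) → [31, 148/5, 171/5]
+L2 (α=1/7) → [370/7, 1228/35, 1101/35]
rounded: [53, 35, 31]

at x=0,y=1 over L1,L2,L3,L4,L5:
L1 α=5/8: [335/8, 5, 775/8]
L2 α=1/3: [309/4, 51, 1531/12]
L3 α=0: [309/4, 51, 1531/12]
L4 α=2/3: [853/12, 97, 4531/36]
L5 α=1/2: [2809/24, 305/2, 13675/72]
rounded: [117, 152, 190]

(0,0) stack=L1,L2,L3,L4,L5; from [0,0,0]:
after L1 α=1/7: [225/7, 31, 22/7]
after L2 α=0: [225/7, 31, 22/7]
after L3 α=0: [225/7, 31, 22/7]
after L4 α=1/5: [1082/35, 72, 872/35]
after L5 α=2/5: [17106/175, 334/5, 14586/175]
= [98, 67, 83]

query (0,1) [L1,L2,L3,L4,L5,L6] — begin 0,0,0
+L1 (α=5/8) → [335/8, 5, 775/8]
+L2 (α=1/3) → [309/4, 51, 1531/12]
+L3 (α=0) → [309/4, 51, 1531/12]
+L4 (α=2/3) → [853/12, 97, 4531/36]
+L5 (α=1/2) → [2809/24, 305/2, 13675/72]
+L6 (α=1/2) → [8137/48, 431/4, 15547/144]
= [170, 108, 108]

at x=0,y=1 over L1,L2,L3,L4,L5,L7:
L1 α=5/8: [335/8, 5, 775/8]
L2 α=1/3: [309/4, 51, 1531/12]
L3 α=0: [309/4, 51, 1531/12]
L4 α=2/3: [853/12, 97, 4531/36]
L5 α=1/2: [2809/24, 305/2, 13675/72]
L7 α=2/7: [16157/168, 1693/14, 82199/504]
= [96, 121, 163]

(1,0) stack=L1,L2,L3,L4,L5,L7; from [0,0,0]:
+L1 (α=2/7) → [8, 232/7, 206/7]
+L2 (α=1/2) → [87/2, 578/7, 1263/14]
+L3 (α=1/2) → [219/4, 1103/14, 4049/28]
+L4 (α=3/8) → [3795/32, 12445/112, 21001/224]
+L5 (α=1) → [120, 105, 50]
+L7 (α=1/2) → [335/2, 319/2, 57]
= [168, 160, 57]

query (1,1) [L1,L2,L3,L4,L5,L7] — begin 0,0,0
after L1 α=1/5: [31, 148/5, 171/5]
after L2 α=1/7: [370/7, 1228/35, 1101/35]
after L3 α=3/4: [565/7, 6373/140, 20631/140]
after L4 α=1/2: [1027/14, 40813/280, 45971/280]
after L5 α=1/6: [8621/84, 48821/336, 47539/336]
after L7 α=1/8: [9689/96, 60869/384, 56755/384]
→ [101, 159, 148]


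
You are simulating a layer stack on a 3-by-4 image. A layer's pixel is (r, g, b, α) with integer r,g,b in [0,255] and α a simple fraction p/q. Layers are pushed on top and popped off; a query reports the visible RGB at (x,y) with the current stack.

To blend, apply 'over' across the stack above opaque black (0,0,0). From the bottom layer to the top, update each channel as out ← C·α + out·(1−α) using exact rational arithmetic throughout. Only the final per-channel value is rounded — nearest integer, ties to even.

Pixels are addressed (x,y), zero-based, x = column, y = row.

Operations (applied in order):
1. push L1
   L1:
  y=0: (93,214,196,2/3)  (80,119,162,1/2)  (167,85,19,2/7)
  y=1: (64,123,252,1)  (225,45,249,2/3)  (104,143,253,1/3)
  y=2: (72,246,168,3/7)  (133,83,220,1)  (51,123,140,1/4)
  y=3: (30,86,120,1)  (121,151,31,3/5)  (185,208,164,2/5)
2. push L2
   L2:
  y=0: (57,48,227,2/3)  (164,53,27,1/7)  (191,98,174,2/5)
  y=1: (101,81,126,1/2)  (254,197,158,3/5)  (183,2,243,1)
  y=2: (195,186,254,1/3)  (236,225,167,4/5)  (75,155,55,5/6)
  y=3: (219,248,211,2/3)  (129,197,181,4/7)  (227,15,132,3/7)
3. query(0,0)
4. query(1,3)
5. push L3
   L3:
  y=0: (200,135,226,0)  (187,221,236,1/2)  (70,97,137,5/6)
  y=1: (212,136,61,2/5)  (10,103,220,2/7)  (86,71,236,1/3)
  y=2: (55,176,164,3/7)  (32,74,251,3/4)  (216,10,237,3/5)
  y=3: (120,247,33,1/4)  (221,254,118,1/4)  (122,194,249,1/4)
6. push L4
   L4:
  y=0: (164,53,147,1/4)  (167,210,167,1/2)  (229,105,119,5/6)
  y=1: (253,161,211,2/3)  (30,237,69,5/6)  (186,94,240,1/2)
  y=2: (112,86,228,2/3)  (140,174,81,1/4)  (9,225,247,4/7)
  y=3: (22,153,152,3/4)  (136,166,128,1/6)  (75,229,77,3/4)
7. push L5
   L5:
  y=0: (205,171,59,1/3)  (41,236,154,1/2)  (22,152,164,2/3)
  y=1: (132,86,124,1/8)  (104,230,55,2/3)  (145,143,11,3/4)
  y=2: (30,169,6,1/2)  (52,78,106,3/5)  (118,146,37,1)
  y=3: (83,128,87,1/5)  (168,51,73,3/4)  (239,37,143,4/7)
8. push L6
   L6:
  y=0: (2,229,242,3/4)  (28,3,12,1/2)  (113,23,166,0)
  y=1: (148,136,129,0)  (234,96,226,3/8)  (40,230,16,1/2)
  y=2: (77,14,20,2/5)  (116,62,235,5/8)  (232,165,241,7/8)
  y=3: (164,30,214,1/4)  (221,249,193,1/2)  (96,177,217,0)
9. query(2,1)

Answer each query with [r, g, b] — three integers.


query (0,0) [L1,L2] — begin 0,0,0
after L1 α=2/3: [62, 428/3, 392/3]
after L2 α=2/3: [176/3, 716/9, 1754/9]
= [59, 80, 195]

at x=1,y=3 over L1,L2:
after L1 α=3/5: [363/5, 453/5, 93/5]
after L2 α=4/7: [3669/35, 757/5, 557/5]
→ [105, 151, 111]

(2,1) stack=L1,L2,L3,L4,L5,L6; from [0,0,0]:
L1 α=1/3: [104/3, 143/3, 253/3]
L2 α=1: [183, 2, 243]
L3 α=1/3: [452/3, 25, 722/3]
L4 α=1/2: [505/3, 119/2, 721/3]
L5 α=3/4: [905/6, 977/8, 205/3]
L6 α=1/2: [1145/12, 2817/16, 253/6]
= [95, 176, 42]


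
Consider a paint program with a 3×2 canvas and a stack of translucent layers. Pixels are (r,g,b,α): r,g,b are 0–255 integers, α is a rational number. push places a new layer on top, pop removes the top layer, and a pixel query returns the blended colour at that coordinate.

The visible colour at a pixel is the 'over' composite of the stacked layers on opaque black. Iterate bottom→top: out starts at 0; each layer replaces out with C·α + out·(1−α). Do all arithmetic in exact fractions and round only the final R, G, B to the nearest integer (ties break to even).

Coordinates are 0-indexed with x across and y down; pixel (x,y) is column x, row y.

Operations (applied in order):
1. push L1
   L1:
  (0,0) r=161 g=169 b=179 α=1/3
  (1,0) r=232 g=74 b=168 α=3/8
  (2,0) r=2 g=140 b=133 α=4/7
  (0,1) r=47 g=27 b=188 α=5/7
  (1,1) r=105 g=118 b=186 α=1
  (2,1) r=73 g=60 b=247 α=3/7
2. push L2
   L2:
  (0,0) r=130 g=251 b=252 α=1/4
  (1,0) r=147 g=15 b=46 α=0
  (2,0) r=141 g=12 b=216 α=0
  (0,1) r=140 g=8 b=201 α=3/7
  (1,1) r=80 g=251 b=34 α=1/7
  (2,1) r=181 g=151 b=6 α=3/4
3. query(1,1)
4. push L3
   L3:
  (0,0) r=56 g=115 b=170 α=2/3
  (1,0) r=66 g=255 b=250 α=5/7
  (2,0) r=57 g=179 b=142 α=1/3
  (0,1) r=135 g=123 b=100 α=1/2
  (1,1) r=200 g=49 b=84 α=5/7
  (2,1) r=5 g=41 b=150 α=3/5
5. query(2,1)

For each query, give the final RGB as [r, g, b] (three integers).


query (1,1) [L1,L2] — begin 0,0,0
L1 α=1: [105, 118, 186]
L2 α=1/7: [710/7, 137, 1150/7]
rounded: [101, 137, 164]

at x=2,y=1 over L1,L2,L3:
+L1 (α=3/7) → [219/7, 180/7, 741/7]
+L2 (α=3/4) → [1005/7, 3351/28, 867/28]
+L3 (α=3/5) → [423/7, 5073/70, 7167/70]
→ [60, 72, 102]


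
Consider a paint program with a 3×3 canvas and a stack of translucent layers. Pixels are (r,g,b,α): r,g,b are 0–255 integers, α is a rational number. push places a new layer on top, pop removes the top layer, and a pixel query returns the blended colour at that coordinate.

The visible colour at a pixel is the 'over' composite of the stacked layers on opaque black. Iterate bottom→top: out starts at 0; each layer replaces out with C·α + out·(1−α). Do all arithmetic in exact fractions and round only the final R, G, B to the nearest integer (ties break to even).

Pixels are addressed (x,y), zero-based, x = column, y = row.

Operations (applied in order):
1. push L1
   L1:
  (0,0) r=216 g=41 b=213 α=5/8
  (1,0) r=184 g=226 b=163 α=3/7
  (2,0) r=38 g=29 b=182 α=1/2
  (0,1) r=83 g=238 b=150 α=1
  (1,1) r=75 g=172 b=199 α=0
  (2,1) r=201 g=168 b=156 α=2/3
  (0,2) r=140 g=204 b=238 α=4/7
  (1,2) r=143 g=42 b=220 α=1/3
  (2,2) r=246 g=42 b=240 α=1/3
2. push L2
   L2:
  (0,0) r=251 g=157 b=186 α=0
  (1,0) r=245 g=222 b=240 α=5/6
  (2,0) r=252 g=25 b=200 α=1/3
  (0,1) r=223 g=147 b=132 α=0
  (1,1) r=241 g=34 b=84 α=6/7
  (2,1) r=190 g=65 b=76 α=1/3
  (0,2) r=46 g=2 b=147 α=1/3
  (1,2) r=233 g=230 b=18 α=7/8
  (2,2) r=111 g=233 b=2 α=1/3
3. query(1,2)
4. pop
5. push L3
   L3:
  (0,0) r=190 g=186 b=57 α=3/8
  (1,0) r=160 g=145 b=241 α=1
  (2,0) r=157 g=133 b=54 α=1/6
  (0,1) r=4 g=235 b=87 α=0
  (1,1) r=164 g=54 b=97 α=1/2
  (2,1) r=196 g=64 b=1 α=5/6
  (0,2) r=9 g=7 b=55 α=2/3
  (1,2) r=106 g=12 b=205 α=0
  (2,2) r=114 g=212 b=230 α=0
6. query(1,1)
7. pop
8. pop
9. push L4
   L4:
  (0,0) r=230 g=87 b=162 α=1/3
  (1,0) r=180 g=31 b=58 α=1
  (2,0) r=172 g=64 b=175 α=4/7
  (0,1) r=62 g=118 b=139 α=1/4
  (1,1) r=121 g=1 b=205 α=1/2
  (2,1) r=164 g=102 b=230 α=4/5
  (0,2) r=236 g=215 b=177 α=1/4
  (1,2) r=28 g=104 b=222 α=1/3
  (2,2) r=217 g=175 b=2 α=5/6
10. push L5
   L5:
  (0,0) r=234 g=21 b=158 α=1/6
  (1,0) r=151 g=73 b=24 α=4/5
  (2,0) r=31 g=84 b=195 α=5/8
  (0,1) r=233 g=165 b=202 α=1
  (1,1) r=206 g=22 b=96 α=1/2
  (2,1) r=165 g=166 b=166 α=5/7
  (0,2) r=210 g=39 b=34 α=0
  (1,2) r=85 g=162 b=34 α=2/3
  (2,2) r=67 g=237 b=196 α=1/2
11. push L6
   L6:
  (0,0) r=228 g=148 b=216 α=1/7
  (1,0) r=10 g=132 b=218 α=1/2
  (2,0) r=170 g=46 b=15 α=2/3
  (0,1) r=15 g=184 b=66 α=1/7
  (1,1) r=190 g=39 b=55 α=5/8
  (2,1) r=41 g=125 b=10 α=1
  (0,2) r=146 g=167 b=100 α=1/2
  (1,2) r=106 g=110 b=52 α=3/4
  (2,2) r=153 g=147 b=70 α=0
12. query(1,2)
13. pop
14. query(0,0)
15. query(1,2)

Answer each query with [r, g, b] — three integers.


query (1,2) [L1,L2] — begin 0,0,0
L1 α=1/3: [143/3, 14, 220/3]
L2 α=7/8: [1259/6, 203, 299/12]
rounded: [210, 203, 25]

(1,1) stack=L1,L3; from [0,0,0]:
L1 α=0: [0, 0, 0]
L3 α=1/2: [82, 27, 97/2]
= [82, 27, 48]

at x=1,y=2 over L4,L5,L6:
after L4 α=1/3: [28/3, 104/3, 74]
after L5 α=2/3: [538/9, 1076/9, 142/3]
after L6 α=3/4: [850/9, 2023/18, 305/6]
rounded: [94, 112, 51]

at x=0,y=0 over L4,L5:
L4 α=1/3: [230/3, 29, 54]
L5 α=1/6: [926/9, 83/3, 214/3]
rounded: [103, 28, 71]

at x=1,y=2 over L4,L5:
after L4 α=1/3: [28/3, 104/3, 74]
after L5 α=2/3: [538/9, 1076/9, 142/3]
= [60, 120, 47]


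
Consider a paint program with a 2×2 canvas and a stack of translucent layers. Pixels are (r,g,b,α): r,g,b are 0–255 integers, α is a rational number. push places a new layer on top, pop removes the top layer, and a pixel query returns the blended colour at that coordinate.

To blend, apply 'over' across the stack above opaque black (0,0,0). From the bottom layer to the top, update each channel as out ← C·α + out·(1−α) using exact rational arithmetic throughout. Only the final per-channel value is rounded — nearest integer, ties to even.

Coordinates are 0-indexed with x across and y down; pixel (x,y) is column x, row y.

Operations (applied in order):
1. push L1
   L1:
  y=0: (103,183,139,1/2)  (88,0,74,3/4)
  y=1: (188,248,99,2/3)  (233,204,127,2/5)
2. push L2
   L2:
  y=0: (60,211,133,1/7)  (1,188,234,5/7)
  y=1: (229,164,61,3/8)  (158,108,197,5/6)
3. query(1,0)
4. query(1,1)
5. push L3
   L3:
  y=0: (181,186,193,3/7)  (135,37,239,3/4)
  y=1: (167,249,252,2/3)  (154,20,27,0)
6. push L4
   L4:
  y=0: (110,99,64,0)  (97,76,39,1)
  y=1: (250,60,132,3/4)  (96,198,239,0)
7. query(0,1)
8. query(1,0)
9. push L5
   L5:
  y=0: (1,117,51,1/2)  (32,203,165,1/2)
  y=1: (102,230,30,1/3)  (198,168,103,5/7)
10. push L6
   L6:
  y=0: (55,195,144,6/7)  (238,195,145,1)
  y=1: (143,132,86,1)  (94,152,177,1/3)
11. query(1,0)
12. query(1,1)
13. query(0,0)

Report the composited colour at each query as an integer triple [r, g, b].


(1,0) stack=L1,L2; from [0,0,0]:
L1 α=3/4: [66, 0, 111/2]
L2 α=5/7: [137/7, 940/7, 183]
→ [20, 134, 183]

(1,1) stack=L1,L2; from [0,0,0]:
+L1 (α=2/5) → [466/5, 408/5, 254/5]
+L2 (α=5/6) → [736/5, 518/5, 5179/30]
= [147, 104, 173]

query (0,1) [L1,L2,L3,L4] — begin 0,0,0
after L1 α=2/3: [376/3, 496/3, 66]
after L2 α=3/8: [3941/24, 989/6, 513/8]
after L3 α=2/3: [11957/72, 3977/18, 1515/8]
after L4 α=3/4: [65957/288, 7217/72, 4683/32]
rounded: [229, 100, 146]

query (1,0) [L1,L2,L3,L4] — begin 0,0,0
after L1 α=3/4: [66, 0, 111/2]
after L2 α=5/7: [137/7, 940/7, 183]
after L3 α=3/4: [743/7, 1717/28, 225]
after L4 α=1: [97, 76, 39]
→ [97, 76, 39]

(1,0) stack=L1,L2,L3,L4,L5,L6; from [0,0,0]:
after L1 α=3/4: [66, 0, 111/2]
after L2 α=5/7: [137/7, 940/7, 183]
after L3 α=3/4: [743/7, 1717/28, 225]
after L4 α=1: [97, 76, 39]
after L5 α=1/2: [129/2, 279/2, 102]
after L6 α=1: [238, 195, 145]
= [238, 195, 145]

at x=1,y=1 over L1,L2,L3,L4,L5,L6:
L1 α=2/5: [466/5, 408/5, 254/5]
L2 α=5/6: [736/5, 518/5, 5179/30]
L3 α=0: [736/5, 518/5, 5179/30]
L4 α=0: [736/5, 518/5, 5179/30]
L5 α=5/7: [6422/35, 748/5, 12904/105]
L6 α=1/3: [5378/35, 752/5, 44393/315]
= [154, 150, 141]

query (0,0) [L1,L2,L3,L4,L5,L6] — begin 0,0,0
+L1 (α=1/2) → [103/2, 183/2, 139/2]
+L2 (α=1/7) → [369/7, 760/7, 550/7]
+L3 (α=3/7) → [5277/49, 6946/49, 6253/49]
+L4 (α=0) → [5277/49, 6946/49, 6253/49]
+L5 (α=1/2) → [2663/49, 12679/98, 4376/49]
+L6 (α=6/7) → [18833/343, 127339/686, 46712/343]
= [55, 186, 136]


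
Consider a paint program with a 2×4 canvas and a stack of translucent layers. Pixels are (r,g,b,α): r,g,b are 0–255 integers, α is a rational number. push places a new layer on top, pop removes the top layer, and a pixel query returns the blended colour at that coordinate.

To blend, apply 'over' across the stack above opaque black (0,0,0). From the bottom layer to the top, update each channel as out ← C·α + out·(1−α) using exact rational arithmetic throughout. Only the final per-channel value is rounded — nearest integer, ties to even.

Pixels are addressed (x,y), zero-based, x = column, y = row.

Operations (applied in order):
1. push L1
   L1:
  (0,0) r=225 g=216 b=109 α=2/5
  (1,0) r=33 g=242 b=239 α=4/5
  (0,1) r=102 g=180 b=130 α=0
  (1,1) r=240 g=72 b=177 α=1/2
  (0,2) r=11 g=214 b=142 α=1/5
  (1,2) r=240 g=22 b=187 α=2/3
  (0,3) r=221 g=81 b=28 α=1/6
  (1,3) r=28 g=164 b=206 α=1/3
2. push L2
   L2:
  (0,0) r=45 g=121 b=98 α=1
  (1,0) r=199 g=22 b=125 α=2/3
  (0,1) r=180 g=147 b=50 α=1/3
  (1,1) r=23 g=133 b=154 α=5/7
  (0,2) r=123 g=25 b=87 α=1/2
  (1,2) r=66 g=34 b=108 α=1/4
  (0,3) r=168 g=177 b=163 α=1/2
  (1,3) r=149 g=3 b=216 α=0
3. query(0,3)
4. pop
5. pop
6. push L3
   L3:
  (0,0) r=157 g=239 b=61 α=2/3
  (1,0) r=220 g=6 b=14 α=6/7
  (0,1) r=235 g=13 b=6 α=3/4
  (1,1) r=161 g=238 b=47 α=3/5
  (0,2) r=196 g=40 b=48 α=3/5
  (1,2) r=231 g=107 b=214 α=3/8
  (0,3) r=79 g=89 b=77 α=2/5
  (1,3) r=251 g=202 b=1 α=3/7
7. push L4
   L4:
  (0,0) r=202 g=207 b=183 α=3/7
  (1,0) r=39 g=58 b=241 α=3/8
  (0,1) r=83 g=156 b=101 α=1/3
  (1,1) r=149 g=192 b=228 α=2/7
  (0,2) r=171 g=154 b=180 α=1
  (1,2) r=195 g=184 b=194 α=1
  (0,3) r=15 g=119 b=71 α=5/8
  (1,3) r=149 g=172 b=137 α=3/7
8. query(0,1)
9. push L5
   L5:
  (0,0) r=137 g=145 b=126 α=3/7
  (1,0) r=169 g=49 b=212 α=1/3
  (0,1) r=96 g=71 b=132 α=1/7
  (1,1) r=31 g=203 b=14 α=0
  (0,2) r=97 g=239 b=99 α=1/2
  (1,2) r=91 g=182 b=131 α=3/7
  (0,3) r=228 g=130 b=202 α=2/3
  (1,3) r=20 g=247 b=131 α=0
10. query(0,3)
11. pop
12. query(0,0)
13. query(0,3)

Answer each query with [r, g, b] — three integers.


at x=0,y=3 over L1,L2:
L1 α=1/6: [221/6, 27/2, 14/3]
L2 α=1/2: [1229/12, 381/4, 503/6]
→ [102, 95, 84]

(0,1) stack=L3,L4; from [0,0,0]:
+L3 (α=3/4) → [705/4, 39/4, 9/2]
+L4 (α=1/3) → [871/6, 117/2, 110/3]
= [145, 58, 37]

query (0,3) [L3,L4,L5] — begin 0,0,0
+L3 (α=2/5) → [158/5, 178/5, 154/5]
+L4 (α=5/8) → [849/40, 3509/40, 2237/40]
+L5 (α=2/3) → [6363/40, 13909/120, 18397/120]
= [159, 116, 153]

query (0,0) [L3,L4] — begin 0,0,0
+L3 (α=2/3) → [314/3, 478/3, 122/3]
+L4 (α=3/7) → [3074/21, 3775/21, 305/3]
→ [146, 180, 102]

(0,3) stack=L3,L4; from [0,0,0]:
after L3 α=2/5: [158/5, 178/5, 154/5]
after L4 α=5/8: [849/40, 3509/40, 2237/40]
= [21, 88, 56]


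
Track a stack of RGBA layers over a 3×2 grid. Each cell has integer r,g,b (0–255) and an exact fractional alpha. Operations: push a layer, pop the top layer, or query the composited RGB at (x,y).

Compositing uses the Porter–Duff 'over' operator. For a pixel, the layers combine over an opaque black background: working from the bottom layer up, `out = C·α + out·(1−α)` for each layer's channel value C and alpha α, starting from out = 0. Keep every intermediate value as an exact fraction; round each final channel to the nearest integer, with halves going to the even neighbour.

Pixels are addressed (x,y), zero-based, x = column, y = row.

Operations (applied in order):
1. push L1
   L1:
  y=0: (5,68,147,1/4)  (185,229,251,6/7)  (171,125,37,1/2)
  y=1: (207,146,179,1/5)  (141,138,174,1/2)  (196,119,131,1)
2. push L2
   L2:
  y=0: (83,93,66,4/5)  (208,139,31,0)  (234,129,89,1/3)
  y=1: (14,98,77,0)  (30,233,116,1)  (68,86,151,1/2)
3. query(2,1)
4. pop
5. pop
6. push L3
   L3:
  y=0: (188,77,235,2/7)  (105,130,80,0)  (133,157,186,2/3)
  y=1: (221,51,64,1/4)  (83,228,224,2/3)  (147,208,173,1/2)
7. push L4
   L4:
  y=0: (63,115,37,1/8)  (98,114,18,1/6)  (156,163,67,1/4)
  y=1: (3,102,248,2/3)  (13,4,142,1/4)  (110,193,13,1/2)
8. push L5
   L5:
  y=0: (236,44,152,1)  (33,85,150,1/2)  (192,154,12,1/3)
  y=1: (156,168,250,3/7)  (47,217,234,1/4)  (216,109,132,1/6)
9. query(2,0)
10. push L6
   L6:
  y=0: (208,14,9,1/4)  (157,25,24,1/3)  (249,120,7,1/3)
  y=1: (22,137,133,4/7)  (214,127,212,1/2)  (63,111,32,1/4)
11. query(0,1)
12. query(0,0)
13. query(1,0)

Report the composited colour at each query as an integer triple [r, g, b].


query (2,1) [L1,L2] — begin 0,0,0
L1 α=1: [196, 119, 131]
L2 α=1/2: [132, 205/2, 141]
= [132, 102, 141]

at x=2,y=0 over L3,L4,L5:
+L3 (α=2/3) → [266/3, 314/3, 124]
+L4 (α=1/4) → [211/2, 477/4, 439/4]
+L5 (α=1/3) → [403/3, 785/6, 463/6]
= [134, 131, 77]

query (0,1) [L3,L4,L5,L6] — begin 0,0,0
L3 α=1/4: [221/4, 51/4, 16]
L4 α=2/3: [245/12, 289/4, 512/3]
L5 α=3/7: [1649/21, 793/7, 614/3]
L6 α=4/7: [2265/49, 6215/49, 1146/7]
rounded: [46, 127, 164]

at x=0,y=0 over L3,L4,L5,L6:
L3 α=2/7: [376/7, 22, 470/7]
L4 α=1/8: [439/8, 269/8, 507/8]
L5 α=1: [236, 44, 152]
L6 α=1/4: [229, 73/2, 465/4]
= [229, 36, 116]

at x=1,y=0 over L3,L4,L5,L6:
after L3 α=0: [0, 0, 0]
after L4 α=1/6: [49/3, 19, 3]
after L5 α=1/2: [74/3, 52, 153/2]
after L6 α=1/3: [619/9, 43, 59]
rounded: [69, 43, 59]
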